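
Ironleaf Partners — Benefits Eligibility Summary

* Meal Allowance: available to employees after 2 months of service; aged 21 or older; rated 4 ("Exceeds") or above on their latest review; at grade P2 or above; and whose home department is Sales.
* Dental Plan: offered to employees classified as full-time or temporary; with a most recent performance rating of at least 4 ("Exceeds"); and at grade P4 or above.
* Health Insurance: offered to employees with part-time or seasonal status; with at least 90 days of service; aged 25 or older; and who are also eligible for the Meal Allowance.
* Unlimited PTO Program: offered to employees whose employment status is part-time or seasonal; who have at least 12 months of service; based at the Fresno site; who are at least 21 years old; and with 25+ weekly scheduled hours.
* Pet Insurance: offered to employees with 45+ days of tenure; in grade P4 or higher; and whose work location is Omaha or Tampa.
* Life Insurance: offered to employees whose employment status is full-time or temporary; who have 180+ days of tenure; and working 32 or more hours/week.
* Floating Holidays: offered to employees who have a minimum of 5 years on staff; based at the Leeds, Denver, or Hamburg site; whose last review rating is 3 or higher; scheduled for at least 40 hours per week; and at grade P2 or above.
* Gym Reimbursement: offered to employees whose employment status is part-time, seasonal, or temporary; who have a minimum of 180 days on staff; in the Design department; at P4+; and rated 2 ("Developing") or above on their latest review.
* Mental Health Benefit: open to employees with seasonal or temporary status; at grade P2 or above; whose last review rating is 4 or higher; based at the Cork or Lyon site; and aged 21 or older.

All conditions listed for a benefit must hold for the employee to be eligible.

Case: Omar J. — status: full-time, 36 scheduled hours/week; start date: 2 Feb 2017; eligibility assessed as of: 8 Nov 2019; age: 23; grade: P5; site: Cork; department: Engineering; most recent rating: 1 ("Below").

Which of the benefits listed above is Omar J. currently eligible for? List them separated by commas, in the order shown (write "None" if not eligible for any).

Service from 2 Feb 2017 to 8 Nov 2019: 1009 days.
Meal Allowance — service 1009 days ≥ 2 months (≈60 days) ✓; age 23 ≥ 21 ✓; rating 1 < 4 ✗ → not eligible.
Dental Plan — status full-time ✓; rating 1 < 4 ✗ → not eligible.
Health Insurance — status full-time ✗ (requires part-time or seasonal) → not eligible.
Unlimited PTO Program — status full-time ✗ (requires part-time or seasonal) → not eligible.
Pet Insurance — service 1009 days ≥ 45 days ✓; grade P5 ≥ P4 ✓; site Cork ✗ (not Omaha or Tampa) → not eligible.
Life Insurance — status full-time ✓; service 1009 days ≥ 180 days ✓; 36 hrs/wk ≥ 32 ✓ → eligible.
Floating Holidays — service 1009 days < 5 years (≈1825 days) ✗ → not eligible.
Gym Reimbursement — status full-time ✗ (requires part-time, seasonal, or temporary) → not eligible.
Mental Health Benefit — status full-time ✗ (requires seasonal or temporary) → not eligible.

Life Insurance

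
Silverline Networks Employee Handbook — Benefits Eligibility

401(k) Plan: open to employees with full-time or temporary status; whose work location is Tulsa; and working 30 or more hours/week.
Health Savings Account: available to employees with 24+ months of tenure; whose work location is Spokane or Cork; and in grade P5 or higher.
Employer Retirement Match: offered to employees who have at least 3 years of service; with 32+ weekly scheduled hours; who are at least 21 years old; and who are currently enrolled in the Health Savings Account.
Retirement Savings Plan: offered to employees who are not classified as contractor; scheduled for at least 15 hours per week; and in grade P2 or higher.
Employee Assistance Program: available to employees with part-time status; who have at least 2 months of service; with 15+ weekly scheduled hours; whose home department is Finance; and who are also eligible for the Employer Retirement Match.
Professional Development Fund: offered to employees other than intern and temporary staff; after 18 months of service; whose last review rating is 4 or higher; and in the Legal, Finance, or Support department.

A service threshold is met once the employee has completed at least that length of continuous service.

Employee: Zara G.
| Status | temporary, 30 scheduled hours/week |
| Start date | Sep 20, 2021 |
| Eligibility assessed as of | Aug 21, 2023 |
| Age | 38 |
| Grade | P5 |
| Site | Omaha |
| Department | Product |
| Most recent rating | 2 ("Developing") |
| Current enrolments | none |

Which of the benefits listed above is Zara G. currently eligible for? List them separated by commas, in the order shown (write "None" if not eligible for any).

Service from Sep 20, 2021 to Aug 21, 2023: 700 days.
401(k) Plan — status temporary ✓; site Omaha ✗ (not Tulsa) → not eligible.
Health Savings Account — service 700 days < 24 months (≈720 days) ✗ → not eligible.
Employer Retirement Match — service 700 days < 3 years (≈1095 days) ✗ → not eligible.
Retirement Savings Plan — status temporary ✓ (not excluded); 30 hrs/wk ≥ 15 ✓; grade P5 ≥ P2 ✓ → eligible.
Employee Assistance Program — status temporary ✗ (requires part-time) → not eligible.
Professional Development Fund — status temporary ✗ (excluded) → not eligible.

Retirement Savings Plan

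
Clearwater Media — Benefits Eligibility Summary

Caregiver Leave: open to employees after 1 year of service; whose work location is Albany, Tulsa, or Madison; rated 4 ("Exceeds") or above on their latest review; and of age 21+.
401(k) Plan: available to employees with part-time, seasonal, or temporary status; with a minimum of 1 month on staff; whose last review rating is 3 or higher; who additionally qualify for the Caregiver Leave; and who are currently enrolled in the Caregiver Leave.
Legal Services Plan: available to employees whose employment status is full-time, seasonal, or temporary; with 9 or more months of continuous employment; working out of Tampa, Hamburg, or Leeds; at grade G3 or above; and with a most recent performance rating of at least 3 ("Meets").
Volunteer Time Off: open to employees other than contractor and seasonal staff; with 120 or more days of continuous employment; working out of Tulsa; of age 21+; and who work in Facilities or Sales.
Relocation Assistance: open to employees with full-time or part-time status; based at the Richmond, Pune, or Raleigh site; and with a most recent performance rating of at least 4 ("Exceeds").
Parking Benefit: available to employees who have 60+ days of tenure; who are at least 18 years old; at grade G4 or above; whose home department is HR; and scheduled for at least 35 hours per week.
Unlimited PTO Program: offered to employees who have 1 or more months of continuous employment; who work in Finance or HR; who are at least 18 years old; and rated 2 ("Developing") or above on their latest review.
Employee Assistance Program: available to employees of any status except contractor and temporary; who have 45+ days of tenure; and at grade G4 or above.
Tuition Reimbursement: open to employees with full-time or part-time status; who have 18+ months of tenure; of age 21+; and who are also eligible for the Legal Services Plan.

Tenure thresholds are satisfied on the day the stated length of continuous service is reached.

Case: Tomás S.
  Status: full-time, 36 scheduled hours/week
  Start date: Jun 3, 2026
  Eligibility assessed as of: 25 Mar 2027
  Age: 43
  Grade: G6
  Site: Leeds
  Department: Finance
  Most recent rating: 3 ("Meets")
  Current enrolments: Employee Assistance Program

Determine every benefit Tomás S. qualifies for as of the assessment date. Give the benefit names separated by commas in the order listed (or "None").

Legal Services Plan, Unlimited PTO Program, Employee Assistance Program

Service from Jun 3, 2026 to 25 Mar 2027: 295 days.
Caregiver Leave — service 295 days < 1 year (≈365 days) ✗ → not eligible.
401(k) Plan — status full-time ✗ (requires part-time, seasonal, or temporary) → not eligible.
Legal Services Plan — status full-time ✓; service 295 days ≥ 9 months (≈270 days) ✓; site Leeds ✓; grade G6 ≥ G3 ✓; rating 3 ≥ 3 ✓ → eligible.
Volunteer Time Off — status full-time ✓ (not excluded); service 295 days ≥ 120 days ✓; site Leeds ✗ (not Tulsa) → not eligible.
Relocation Assistance — status full-time ✓; site Leeds ✗ (not Richmond, Pune, or Raleigh) → not eligible.
Parking Benefit — service 295 days ≥ 60 days ✓; age 43 ≥ 18 ✓; grade G6 ≥ G4 ✓; dept Finance ✗ → not eligible.
Unlimited PTO Program — service 295 days ≥ 1 month (≈30 days) ✓; dept Finance ✓; age 43 ≥ 18 ✓; rating 3 ≥ 2 ✓ → eligible.
Employee Assistance Program — status full-time ✓ (not excluded); service 295 days ≥ 45 days ✓; grade G6 ≥ G4 ✓ → eligible.
Tuition Reimbursement — status full-time ✓; service 295 days < 18 months (≈540 days) ✗ → not eligible.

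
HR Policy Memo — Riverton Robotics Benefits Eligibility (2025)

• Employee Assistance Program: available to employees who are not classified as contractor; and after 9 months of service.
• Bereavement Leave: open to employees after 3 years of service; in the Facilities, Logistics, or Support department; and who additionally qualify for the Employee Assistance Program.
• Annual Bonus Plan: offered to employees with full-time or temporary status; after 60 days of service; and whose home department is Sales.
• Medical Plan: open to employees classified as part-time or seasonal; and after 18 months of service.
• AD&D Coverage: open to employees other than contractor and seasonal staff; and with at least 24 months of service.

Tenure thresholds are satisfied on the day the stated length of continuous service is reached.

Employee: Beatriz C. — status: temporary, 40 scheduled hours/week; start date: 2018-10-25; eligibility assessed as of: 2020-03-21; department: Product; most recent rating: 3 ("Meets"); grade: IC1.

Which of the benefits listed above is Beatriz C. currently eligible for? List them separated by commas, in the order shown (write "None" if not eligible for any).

Employee Assistance Program

Service from 2018-10-25 to 2020-03-21: 513 days.
Employee Assistance Program — status temporary ✓ (not excluded); service 513 days ≥ 9 months (≈270 days) ✓ → eligible.
Bereavement Leave — service 513 days < 3 years (≈1095 days) ✗ → not eligible.
Annual Bonus Plan — status temporary ✓; service 513 days ≥ 60 days ✓; dept Product ✗ → not eligible.
Medical Plan — status temporary ✗ (requires part-time or seasonal) → not eligible.
AD&D Coverage — status temporary ✓ (not excluded); service 513 days < 24 months (≈720 days) ✗ → not eligible.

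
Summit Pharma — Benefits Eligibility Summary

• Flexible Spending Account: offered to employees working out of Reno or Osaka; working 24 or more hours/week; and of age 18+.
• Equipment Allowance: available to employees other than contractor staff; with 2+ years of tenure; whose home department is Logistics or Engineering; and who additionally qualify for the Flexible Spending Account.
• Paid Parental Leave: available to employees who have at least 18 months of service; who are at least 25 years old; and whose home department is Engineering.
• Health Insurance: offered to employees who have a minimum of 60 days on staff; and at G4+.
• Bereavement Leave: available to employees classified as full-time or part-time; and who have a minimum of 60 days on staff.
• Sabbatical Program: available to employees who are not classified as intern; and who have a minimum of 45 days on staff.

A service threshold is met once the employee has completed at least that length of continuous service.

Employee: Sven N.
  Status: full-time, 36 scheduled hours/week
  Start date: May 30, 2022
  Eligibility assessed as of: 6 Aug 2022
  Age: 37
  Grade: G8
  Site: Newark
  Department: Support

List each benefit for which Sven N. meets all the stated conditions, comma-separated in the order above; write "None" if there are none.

Health Insurance, Bereavement Leave, Sabbatical Program

Service from May 30, 2022 to 6 Aug 2022: 68 days.
Flexible Spending Account — site Newark ✗ (not Reno or Osaka) → not eligible.
Equipment Allowance — status full-time ✓ (not excluded); service 68 days < 2 years (≈730 days) ✗ → not eligible.
Paid Parental Leave — service 68 days < 18 months (≈540 days) ✗ → not eligible.
Health Insurance — service 68 days ≥ 60 days ✓; grade G8 ≥ G4 ✓ → eligible.
Bereavement Leave — status full-time ✓; service 68 days ≥ 60 days ✓ → eligible.
Sabbatical Program — status full-time ✓ (not excluded); service 68 days ≥ 45 days ✓ → eligible.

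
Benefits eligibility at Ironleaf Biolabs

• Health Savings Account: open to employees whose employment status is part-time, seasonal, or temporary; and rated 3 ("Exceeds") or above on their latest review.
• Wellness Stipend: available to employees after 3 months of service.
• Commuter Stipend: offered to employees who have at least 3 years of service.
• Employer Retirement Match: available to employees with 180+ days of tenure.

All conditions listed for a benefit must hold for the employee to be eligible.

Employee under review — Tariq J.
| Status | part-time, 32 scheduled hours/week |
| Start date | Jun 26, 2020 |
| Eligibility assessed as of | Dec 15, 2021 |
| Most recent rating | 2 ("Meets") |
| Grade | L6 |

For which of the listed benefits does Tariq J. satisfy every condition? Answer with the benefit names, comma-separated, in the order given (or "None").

Wellness Stipend, Employer Retirement Match

Service from Jun 26, 2020 to Dec 15, 2021: 537 days.
Health Savings Account — status part-time ✓; rating 2 < 3 ✗ → not eligible.
Wellness Stipend — service 537 days ≥ 3 months (≈90 days) ✓ → eligible.
Commuter Stipend — service 537 days < 3 years (≈1095 days) ✗ → not eligible.
Employer Retirement Match — service 537 days ≥ 180 days ✓ → eligible.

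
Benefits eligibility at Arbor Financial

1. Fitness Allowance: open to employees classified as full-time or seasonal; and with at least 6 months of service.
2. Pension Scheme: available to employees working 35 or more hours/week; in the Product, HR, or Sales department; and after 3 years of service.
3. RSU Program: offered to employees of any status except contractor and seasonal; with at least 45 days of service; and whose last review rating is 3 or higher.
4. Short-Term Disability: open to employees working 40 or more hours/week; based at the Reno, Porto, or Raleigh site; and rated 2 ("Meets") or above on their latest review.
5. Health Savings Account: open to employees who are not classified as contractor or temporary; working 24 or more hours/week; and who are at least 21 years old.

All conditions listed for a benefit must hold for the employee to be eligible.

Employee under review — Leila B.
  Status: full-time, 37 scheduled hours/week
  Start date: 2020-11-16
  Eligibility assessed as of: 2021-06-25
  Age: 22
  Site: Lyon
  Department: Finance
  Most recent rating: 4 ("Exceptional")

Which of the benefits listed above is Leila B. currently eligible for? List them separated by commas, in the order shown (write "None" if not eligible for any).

Fitness Allowance, RSU Program, Health Savings Account

Service from 2020-11-16 to 2021-06-25: 221 days.
Fitness Allowance — status full-time ✓; service 221 days ≥ 6 months (≈180 days) ✓ → eligible.
Pension Scheme — 37 hrs/wk ≥ 35 ✓; dept Finance ✗ → not eligible.
RSU Program — status full-time ✓ (not excluded); service 221 days ≥ 45 days ✓; rating 4 ≥ 3 ✓ → eligible.
Short-Term Disability — 37 hrs/wk < 40 ✗ → not eligible.
Health Savings Account — status full-time ✓ (not excluded); 37 hrs/wk ≥ 24 ✓; age 22 ≥ 21 ✓ → eligible.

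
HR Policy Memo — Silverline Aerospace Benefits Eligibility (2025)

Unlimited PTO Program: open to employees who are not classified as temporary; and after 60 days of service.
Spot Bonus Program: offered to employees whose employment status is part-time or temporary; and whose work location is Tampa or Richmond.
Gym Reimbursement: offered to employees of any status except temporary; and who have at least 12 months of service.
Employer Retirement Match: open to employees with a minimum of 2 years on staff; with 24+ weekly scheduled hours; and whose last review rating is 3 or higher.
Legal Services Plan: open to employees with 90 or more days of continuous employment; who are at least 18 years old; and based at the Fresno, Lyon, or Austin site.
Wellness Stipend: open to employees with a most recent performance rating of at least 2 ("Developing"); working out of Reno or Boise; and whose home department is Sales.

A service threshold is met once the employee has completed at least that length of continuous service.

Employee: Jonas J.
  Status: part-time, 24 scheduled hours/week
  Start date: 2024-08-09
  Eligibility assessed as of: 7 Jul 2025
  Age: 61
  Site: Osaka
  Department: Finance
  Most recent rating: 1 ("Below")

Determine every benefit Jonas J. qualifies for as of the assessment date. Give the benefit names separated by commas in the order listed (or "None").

Unlimited PTO Program

Service from 2024-08-09 to 7 Jul 2025: 332 days.
Unlimited PTO Program — status part-time ✓ (not excluded); service 332 days ≥ 60 days ✓ → eligible.
Spot Bonus Program — status part-time ✓; site Osaka ✗ (not Tampa or Richmond) → not eligible.
Gym Reimbursement — status part-time ✓ (not excluded); service 332 days < 12 months (≈360 days) ✗ → not eligible.
Employer Retirement Match — service 332 days < 2 years (≈730 days) ✗ → not eligible.
Legal Services Plan — service 332 days ≥ 90 days ✓; age 61 ≥ 18 ✓; site Osaka ✗ (not Fresno, Lyon, or Austin) → not eligible.
Wellness Stipend — rating 1 < 2 ✗ → not eligible.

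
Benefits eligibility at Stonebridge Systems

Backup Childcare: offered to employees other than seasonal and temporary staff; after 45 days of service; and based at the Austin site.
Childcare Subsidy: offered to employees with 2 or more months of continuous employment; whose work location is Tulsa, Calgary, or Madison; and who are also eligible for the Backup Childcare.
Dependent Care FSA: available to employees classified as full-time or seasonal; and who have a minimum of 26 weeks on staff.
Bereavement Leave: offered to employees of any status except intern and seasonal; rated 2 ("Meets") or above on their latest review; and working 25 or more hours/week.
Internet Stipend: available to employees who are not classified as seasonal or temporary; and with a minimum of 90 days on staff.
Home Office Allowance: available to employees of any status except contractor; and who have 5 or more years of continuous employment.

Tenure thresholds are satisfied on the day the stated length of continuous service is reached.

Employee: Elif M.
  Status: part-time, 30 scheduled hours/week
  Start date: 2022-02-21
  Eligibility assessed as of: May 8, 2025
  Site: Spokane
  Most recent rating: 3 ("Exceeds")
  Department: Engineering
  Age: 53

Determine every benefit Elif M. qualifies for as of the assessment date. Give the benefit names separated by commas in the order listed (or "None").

Bereavement Leave, Internet Stipend

Service from 2022-02-21 to May 8, 2025: 1172 days.
Backup Childcare — status part-time ✓ (not excluded); service 1172 days ≥ 45 days ✓; site Spokane ✗ (not Austin) → not eligible.
Childcare Subsidy — service 1172 days ≥ 2 months (≈60 days) ✓; site Spokane ✗ (not Tulsa, Calgary, or Madison) → not eligible.
Dependent Care FSA — status part-time ✗ (requires full-time or seasonal) → not eligible.
Bereavement Leave — status part-time ✓ (not excluded); rating 3 ≥ 2 ✓; 30 hrs/wk ≥ 25 ✓ → eligible.
Internet Stipend — status part-time ✓ (not excluded); service 1172 days ≥ 90 days ✓ → eligible.
Home Office Allowance — status part-time ✓ (not excluded); service 1172 days < 5 years (≈1825 days) ✗ → not eligible.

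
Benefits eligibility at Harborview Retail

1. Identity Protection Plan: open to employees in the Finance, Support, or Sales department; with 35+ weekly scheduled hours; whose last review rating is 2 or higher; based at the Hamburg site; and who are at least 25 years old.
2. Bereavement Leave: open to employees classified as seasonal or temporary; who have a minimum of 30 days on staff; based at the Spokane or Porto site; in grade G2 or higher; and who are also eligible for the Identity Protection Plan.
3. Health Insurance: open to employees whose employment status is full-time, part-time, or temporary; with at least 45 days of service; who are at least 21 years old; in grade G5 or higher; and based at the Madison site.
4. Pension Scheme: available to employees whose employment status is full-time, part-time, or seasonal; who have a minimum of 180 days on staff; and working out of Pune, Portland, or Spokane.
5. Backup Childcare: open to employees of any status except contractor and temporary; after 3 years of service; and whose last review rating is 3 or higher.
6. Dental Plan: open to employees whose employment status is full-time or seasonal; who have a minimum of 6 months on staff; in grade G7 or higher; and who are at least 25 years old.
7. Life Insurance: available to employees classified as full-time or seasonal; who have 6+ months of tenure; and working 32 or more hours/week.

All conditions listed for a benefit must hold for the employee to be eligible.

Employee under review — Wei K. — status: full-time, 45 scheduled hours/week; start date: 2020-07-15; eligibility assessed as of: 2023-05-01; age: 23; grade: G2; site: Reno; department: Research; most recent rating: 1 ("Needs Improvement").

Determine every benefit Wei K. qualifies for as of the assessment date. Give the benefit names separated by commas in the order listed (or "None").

Service from 2020-07-15 to 2023-05-01: 1020 days.
Identity Protection Plan — dept Research ✗ → not eligible.
Bereavement Leave — status full-time ✗ (requires seasonal or temporary) → not eligible.
Health Insurance — status full-time ✓; service 1020 days ≥ 45 days ✓; age 23 ≥ 21 ✓; grade G2 < G5 ✗ → not eligible.
Pension Scheme — status full-time ✓; service 1020 days ≥ 180 days ✓; site Reno ✗ (not Pune, Portland, or Spokane) → not eligible.
Backup Childcare — status full-time ✓ (not excluded); service 1020 days < 3 years (≈1095 days) ✗ → not eligible.
Dental Plan — status full-time ✓; service 1020 days ≥ 6 months (≈180 days) ✓; grade G2 < G7 ✗ → not eligible.
Life Insurance — status full-time ✓; service 1020 days ≥ 6 months (≈180 days) ✓; 45 hrs/wk ≥ 32 ✓ → eligible.

Life Insurance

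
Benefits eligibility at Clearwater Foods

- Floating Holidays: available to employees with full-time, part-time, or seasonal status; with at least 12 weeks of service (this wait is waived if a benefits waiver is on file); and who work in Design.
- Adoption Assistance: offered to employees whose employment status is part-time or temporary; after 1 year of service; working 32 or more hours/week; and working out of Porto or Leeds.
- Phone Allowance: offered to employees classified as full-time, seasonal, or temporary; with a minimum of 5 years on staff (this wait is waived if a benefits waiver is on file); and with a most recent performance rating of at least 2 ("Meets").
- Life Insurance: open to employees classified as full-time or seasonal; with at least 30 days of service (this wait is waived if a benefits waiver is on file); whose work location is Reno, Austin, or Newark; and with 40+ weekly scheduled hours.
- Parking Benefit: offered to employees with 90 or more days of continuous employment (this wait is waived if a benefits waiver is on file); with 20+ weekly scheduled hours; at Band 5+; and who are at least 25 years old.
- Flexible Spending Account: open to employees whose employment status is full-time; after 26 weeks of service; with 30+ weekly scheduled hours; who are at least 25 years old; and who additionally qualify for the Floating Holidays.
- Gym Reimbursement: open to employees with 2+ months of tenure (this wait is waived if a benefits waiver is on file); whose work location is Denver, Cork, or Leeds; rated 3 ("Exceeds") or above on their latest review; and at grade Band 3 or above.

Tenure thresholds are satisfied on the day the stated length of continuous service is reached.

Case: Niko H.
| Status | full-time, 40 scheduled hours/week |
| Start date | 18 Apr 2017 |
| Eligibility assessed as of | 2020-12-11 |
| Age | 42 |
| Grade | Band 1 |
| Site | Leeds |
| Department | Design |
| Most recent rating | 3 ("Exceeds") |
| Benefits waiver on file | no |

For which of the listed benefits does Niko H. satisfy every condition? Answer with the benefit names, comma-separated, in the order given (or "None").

Floating Holidays, Flexible Spending Account

Service from 18 Apr 2017 to 2020-12-11: 1333 days.
Floating Holidays — status full-time ✓; no waiver, service 1333 days ≥ 12 weeks (≈84 days) ✓; dept Design ✓ → eligible.
Adoption Assistance — status full-time ✗ (requires part-time or temporary) → not eligible.
Phone Allowance — status full-time ✓; no waiver, service 1333 days < 5 years (≈1825 days) ✗ → not eligible.
Life Insurance — status full-time ✓; no waiver, service 1333 days ≥ 30 days ✓; site Leeds ✗ (not Reno, Austin, or Newark) → not eligible.
Parking Benefit — no waiver, service 1333 days ≥ 90 days ✓; 40 hrs/wk ≥ 20 ✓; grade Band 1 < Band 5 ✗ → not eligible.
Flexible Spending Account — status full-time ✓; service 1333 days ≥ 26 weeks (≈182 days) ✓; 40 hrs/wk ≥ 30 ✓; age 42 ≥ 25 ✓; eligible for Floating Holidays ✓ → eligible.
Gym Reimbursement — no waiver, service 1333 days ≥ 2 months (≈60 days) ✓; site Leeds ✓; rating 3 ≥ 3 ✓; grade Band 1 < Band 3 ✗ → not eligible.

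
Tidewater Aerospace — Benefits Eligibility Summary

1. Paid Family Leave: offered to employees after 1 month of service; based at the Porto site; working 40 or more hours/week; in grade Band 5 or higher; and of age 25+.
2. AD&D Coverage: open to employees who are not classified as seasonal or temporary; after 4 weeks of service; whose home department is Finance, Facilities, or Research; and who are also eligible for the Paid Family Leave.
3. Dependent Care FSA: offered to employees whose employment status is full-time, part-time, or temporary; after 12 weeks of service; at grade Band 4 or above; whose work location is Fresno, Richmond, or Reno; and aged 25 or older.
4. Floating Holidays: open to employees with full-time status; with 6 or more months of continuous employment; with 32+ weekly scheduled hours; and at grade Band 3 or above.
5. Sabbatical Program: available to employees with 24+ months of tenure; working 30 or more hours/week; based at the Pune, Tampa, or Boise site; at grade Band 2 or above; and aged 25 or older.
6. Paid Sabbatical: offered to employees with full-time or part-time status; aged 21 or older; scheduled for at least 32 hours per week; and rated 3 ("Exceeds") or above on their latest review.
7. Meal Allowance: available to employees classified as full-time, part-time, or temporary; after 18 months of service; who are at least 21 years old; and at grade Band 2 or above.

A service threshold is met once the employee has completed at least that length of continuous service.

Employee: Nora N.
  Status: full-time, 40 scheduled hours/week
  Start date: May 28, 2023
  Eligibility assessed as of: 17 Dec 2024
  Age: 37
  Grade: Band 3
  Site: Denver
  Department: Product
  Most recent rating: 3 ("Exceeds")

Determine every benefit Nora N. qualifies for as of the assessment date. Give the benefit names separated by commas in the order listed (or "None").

Floating Holidays, Paid Sabbatical, Meal Allowance

Service from May 28, 2023 to 17 Dec 2024: 569 days.
Paid Family Leave — service 569 days ≥ 1 month (≈30 days) ✓; site Denver ✗ (not Porto) → not eligible.
AD&D Coverage — status full-time ✓ (not excluded); service 569 days ≥ 4 weeks (≈28 days) ✓; dept Product ✗ → not eligible.
Dependent Care FSA — status full-time ✓; service 569 days ≥ 12 weeks (≈84 days) ✓; grade Band 3 < Band 4 ✗ → not eligible.
Floating Holidays — status full-time ✓; service 569 days ≥ 6 months (≈180 days) ✓; 40 hrs/wk ≥ 32 ✓; grade Band 3 ≥ Band 3 ✓ → eligible.
Sabbatical Program — service 569 days < 24 months (≈720 days) ✗ → not eligible.
Paid Sabbatical — status full-time ✓; age 37 ≥ 21 ✓; 40 hrs/wk ≥ 32 ✓; rating 3 ≥ 3 ✓ → eligible.
Meal Allowance — status full-time ✓; service 569 days ≥ 18 months (≈540 days) ✓; age 37 ≥ 21 ✓; grade Band 3 ≥ Band 2 ✓ → eligible.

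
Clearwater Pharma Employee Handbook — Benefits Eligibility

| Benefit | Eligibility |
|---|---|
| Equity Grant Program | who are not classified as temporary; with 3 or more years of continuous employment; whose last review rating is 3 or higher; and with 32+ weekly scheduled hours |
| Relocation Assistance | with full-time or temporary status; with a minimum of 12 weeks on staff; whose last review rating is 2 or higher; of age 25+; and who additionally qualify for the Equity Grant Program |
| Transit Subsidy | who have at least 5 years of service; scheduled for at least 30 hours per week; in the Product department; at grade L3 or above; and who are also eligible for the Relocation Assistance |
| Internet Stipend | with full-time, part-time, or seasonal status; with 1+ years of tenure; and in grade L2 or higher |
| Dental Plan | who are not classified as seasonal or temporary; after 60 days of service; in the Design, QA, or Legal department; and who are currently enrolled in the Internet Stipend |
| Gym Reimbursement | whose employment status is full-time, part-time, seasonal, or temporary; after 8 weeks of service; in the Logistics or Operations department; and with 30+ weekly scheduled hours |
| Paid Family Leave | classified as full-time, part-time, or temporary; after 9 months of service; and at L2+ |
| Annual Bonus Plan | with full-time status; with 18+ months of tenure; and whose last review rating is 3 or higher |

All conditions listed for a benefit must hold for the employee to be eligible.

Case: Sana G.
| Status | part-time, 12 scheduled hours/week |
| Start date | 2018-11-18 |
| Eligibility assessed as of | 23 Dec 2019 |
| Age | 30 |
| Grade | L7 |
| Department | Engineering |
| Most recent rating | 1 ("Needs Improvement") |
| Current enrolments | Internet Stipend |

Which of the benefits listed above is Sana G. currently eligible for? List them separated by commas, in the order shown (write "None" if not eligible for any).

Service from 2018-11-18 to 23 Dec 2019: 400 days.
Equity Grant Program — status part-time ✓ (not excluded); service 400 days < 3 years (≈1095 days) ✗ → not eligible.
Relocation Assistance — status part-time ✗ (requires full-time or temporary) → not eligible.
Transit Subsidy — service 400 days < 5 years (≈1825 days) ✗ → not eligible.
Internet Stipend — status part-time ✓; service 400 days ≥ 1 year (≈365 days) ✓; grade L7 ≥ L2 ✓ → eligible.
Dental Plan — status part-time ✓ (not excluded); service 400 days ≥ 60 days ✓; dept Engineering ✗ → not eligible.
Gym Reimbursement — status part-time ✓; service 400 days ≥ 8 weeks (≈56 days) ✓; dept Engineering ✗ → not eligible.
Paid Family Leave — status part-time ✓; service 400 days ≥ 9 months (≈270 days) ✓; grade L7 ≥ L2 ✓ → eligible.
Annual Bonus Plan — status part-time ✗ (requires full-time) → not eligible.

Internet Stipend, Paid Family Leave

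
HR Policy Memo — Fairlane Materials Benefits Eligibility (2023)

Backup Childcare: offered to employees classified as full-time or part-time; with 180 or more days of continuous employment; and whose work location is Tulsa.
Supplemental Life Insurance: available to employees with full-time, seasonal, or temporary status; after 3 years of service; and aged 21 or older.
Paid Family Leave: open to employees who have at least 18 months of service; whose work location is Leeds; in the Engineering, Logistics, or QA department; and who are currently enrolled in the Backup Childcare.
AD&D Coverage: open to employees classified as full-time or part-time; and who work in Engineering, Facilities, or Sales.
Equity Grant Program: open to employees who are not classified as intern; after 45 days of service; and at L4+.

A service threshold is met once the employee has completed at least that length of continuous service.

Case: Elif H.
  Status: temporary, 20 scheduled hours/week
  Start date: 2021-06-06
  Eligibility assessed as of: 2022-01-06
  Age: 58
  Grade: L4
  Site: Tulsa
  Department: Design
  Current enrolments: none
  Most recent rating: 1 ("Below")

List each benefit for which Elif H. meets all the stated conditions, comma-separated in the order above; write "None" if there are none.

Service from 2021-06-06 to 2022-01-06: 214 days.
Backup Childcare — status temporary ✗ (requires full-time or part-time) → not eligible.
Supplemental Life Insurance — status temporary ✓; service 214 days < 3 years (≈1095 days) ✗ → not eligible.
Paid Family Leave — service 214 days < 18 months (≈540 days) ✗ → not eligible.
AD&D Coverage — status temporary ✗ (requires full-time or part-time) → not eligible.
Equity Grant Program — status temporary ✓ (not excluded); service 214 days ≥ 45 days ✓; grade L4 ≥ L4 ✓ → eligible.

Equity Grant Program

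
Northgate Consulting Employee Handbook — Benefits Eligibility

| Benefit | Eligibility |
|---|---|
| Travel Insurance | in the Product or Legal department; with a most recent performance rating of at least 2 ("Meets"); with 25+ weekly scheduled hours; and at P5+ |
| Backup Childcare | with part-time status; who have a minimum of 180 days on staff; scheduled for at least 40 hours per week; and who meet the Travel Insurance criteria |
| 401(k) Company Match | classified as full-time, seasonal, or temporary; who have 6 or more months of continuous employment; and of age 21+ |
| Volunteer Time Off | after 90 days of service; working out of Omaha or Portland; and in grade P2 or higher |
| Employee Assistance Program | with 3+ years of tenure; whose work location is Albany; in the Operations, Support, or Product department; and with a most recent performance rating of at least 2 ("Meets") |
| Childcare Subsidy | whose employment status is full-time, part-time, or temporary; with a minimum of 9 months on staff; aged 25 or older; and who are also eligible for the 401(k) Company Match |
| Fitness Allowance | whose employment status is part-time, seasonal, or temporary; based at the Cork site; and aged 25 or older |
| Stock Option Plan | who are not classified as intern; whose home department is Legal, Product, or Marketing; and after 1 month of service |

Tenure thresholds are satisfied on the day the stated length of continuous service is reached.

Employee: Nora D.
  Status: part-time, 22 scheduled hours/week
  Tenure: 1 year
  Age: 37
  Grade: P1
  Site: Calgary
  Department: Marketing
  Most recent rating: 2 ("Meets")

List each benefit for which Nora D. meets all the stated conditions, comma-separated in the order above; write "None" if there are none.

Travel Insurance — dept Marketing ✗ → not eligible.
Backup Childcare — status part-time ✓; service 1 year ≥ 180 days ✓; 22 hrs/wk < 40 ✗ → not eligible.
401(k) Company Match — status part-time ✗ (requires full-time, seasonal, or temporary) → not eligible.
Volunteer Time Off — service 1 year ≥ 90 days ✓; site Calgary ✗ (not Omaha or Portland) → not eligible.
Employee Assistance Program — service 1 year < 3 years ✗ → not eligible.
Childcare Subsidy — status part-time ✓; service 1 year ≥ 9 months (≈270 days) ✓; age 37 ≥ 25 ✓; not eligible for 401(k) Company Match ✗ → not eligible.
Fitness Allowance — status part-time ✓; site Calgary ✗ (not Cork) → not eligible.
Stock Option Plan — status part-time ✓ (not excluded); dept Marketing ✓; service 1 year ≥ 1 month (≈30 days) ✓ → eligible.

Stock Option Plan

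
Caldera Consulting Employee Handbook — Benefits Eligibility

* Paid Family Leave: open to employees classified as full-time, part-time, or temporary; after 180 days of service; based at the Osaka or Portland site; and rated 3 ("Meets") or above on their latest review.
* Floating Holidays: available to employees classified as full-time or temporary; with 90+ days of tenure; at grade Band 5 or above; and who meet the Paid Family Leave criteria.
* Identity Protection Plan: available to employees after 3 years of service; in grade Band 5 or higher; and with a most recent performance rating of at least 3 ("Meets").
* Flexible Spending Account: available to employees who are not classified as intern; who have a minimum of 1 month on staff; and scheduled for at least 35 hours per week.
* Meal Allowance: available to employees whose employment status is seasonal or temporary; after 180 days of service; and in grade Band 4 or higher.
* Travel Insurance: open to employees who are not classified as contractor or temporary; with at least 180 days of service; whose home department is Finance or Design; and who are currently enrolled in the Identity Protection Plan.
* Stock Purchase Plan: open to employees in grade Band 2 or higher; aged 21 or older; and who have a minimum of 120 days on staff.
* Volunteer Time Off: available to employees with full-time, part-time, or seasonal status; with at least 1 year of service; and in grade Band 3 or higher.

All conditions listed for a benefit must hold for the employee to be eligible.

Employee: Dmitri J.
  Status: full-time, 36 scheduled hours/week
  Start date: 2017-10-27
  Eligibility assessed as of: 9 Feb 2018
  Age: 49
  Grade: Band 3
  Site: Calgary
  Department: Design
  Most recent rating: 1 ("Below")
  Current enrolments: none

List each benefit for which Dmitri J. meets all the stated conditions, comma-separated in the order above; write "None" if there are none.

Flexible Spending Account

Service from 2017-10-27 to 9 Feb 2018: 105 days.
Paid Family Leave — status full-time ✓; service 105 days < 180 days ✗ → not eligible.
Floating Holidays — status full-time ✓; service 105 days ≥ 90 days ✓; grade Band 3 < Band 5 ✗ → not eligible.
Identity Protection Plan — service 105 days < 3 years (≈1095 days) ✗ → not eligible.
Flexible Spending Account — status full-time ✓ (not excluded); service 105 days ≥ 1 month (≈30 days) ✓; 36 hrs/wk ≥ 35 ✓ → eligible.
Meal Allowance — status full-time ✗ (requires seasonal or temporary) → not eligible.
Travel Insurance — status full-time ✓ (not excluded); service 105 days < 180 days ✗ → not eligible.
Stock Purchase Plan — grade Band 3 ≥ Band 2 ✓; age 49 ≥ 21 ✓; service 105 days < 120 days ✗ → not eligible.
Volunteer Time Off — status full-time ✓; service 105 days < 1 year (≈365 days) ✗ → not eligible.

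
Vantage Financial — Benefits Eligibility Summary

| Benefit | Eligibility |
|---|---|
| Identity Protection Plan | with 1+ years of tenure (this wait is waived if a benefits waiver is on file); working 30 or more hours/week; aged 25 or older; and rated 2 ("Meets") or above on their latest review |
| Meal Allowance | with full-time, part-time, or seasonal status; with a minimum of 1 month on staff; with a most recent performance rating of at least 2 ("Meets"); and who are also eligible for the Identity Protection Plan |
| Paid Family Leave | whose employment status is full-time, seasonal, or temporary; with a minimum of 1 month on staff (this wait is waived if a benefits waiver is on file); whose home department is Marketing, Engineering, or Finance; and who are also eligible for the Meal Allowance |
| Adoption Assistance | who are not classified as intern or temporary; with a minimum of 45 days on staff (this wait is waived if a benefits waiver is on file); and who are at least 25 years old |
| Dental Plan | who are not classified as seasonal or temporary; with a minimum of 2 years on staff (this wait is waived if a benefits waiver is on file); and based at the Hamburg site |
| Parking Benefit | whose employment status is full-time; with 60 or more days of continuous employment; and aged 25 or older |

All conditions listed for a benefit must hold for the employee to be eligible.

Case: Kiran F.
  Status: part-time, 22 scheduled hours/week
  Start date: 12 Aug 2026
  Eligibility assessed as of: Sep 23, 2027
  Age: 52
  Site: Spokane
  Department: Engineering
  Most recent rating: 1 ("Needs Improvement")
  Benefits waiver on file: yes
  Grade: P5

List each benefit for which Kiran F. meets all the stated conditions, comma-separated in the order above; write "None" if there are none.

Service from 12 Aug 2026 to Sep 23, 2027: 407 days.
Identity Protection Plan — benefits waiver on file ✓; 22 hrs/wk < 30 ✗ → not eligible.
Meal Allowance — status part-time ✓; service 407 days ≥ 1 month (≈30 days) ✓; rating 1 < 2 ✗ → not eligible.
Paid Family Leave — status part-time ✗ (requires full-time, seasonal, or temporary) → not eligible.
Adoption Assistance — status part-time ✓ (not excluded); benefits waiver on file ✓; age 52 ≥ 25 ✓ → eligible.
Dental Plan — status part-time ✓ (not excluded); benefits waiver on file ✓; site Spokane ✗ (not Hamburg) → not eligible.
Parking Benefit — status part-time ✗ (requires full-time) → not eligible.

Adoption Assistance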